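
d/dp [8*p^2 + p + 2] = 16*p + 1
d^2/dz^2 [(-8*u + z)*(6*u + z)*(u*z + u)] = 2*u*(-2*u + 3*z + 1)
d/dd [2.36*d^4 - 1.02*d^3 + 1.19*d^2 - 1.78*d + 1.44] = 9.44*d^3 - 3.06*d^2 + 2.38*d - 1.78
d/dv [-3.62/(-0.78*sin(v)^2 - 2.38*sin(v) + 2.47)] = -(5.6472*sin(v) + 8.6156)*cos(v)/(0.78*sin(v)^2 + 2.38*sin(v) - 2.47)^2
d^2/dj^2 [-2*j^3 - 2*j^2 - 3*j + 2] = -12*j - 4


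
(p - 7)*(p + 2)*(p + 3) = p^3 - 2*p^2 - 29*p - 42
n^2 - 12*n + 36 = (n - 6)^2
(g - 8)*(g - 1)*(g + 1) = g^3 - 8*g^2 - g + 8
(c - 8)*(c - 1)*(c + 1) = c^3 - 8*c^2 - c + 8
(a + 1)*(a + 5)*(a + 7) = a^3 + 13*a^2 + 47*a + 35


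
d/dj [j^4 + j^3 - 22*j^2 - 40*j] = 4*j^3 + 3*j^2 - 44*j - 40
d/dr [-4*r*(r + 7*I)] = -8*r - 28*I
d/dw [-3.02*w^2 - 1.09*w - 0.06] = -6.04*w - 1.09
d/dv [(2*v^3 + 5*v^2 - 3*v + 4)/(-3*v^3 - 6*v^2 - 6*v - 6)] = (v^4 - 14*v^3 - 16*v^2 - 4*v + 14)/(3*(v^6 + 4*v^5 + 8*v^4 + 12*v^3 + 12*v^2 + 8*v + 4))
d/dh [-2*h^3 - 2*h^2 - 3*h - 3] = -6*h^2 - 4*h - 3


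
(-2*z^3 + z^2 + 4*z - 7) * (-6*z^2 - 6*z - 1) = 12*z^5 + 6*z^4 - 28*z^3 + 17*z^2 + 38*z + 7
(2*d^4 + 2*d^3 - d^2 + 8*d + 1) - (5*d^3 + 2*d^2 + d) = 2*d^4 - 3*d^3 - 3*d^2 + 7*d + 1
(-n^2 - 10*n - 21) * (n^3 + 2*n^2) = -n^5 - 12*n^4 - 41*n^3 - 42*n^2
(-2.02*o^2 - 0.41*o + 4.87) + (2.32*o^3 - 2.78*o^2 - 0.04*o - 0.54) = 2.32*o^3 - 4.8*o^2 - 0.45*o + 4.33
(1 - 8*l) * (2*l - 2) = -16*l^2 + 18*l - 2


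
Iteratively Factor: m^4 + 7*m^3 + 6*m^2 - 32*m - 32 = (m + 4)*(m^3 + 3*m^2 - 6*m - 8) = (m + 1)*(m + 4)*(m^2 + 2*m - 8) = (m + 1)*(m + 4)^2*(m - 2)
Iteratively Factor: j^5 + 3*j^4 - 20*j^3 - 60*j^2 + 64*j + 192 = (j + 4)*(j^4 - j^3 - 16*j^2 + 4*j + 48) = (j - 4)*(j + 4)*(j^3 + 3*j^2 - 4*j - 12) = (j - 4)*(j + 2)*(j + 4)*(j^2 + j - 6) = (j - 4)*(j - 2)*(j + 2)*(j + 4)*(j + 3)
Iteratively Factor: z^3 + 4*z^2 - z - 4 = (z + 1)*(z^2 + 3*z - 4) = (z - 1)*(z + 1)*(z + 4)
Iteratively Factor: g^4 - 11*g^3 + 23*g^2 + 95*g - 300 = (g - 5)*(g^3 - 6*g^2 - 7*g + 60) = (g - 5)*(g + 3)*(g^2 - 9*g + 20) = (g - 5)^2*(g + 3)*(g - 4)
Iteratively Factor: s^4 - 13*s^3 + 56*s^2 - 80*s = (s - 4)*(s^3 - 9*s^2 + 20*s) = (s - 4)^2*(s^2 - 5*s) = (s - 5)*(s - 4)^2*(s)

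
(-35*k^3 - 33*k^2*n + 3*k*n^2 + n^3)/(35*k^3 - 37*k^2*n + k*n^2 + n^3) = (-k - n)/(k - n)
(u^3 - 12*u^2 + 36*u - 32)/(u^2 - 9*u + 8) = (u^2 - 4*u + 4)/(u - 1)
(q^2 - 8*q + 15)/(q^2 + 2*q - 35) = (q - 3)/(q + 7)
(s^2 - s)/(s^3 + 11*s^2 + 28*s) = (s - 1)/(s^2 + 11*s + 28)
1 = 1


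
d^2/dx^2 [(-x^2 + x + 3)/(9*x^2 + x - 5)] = 4*(45*x^3 + 297*x^2 + 108*x + 59)/(729*x^6 + 243*x^5 - 1188*x^4 - 269*x^3 + 660*x^2 + 75*x - 125)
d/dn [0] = 0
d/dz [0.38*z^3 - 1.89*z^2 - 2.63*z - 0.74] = 1.14*z^2 - 3.78*z - 2.63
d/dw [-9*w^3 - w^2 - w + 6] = -27*w^2 - 2*w - 1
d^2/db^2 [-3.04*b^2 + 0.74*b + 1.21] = -6.08000000000000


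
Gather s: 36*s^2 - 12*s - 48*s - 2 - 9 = 36*s^2 - 60*s - 11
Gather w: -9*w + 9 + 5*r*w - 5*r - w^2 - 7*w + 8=-5*r - w^2 + w*(5*r - 16) + 17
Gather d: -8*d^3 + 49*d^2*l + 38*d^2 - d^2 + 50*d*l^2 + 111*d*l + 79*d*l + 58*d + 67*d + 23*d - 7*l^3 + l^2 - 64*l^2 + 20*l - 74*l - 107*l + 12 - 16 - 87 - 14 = -8*d^3 + d^2*(49*l + 37) + d*(50*l^2 + 190*l + 148) - 7*l^3 - 63*l^2 - 161*l - 105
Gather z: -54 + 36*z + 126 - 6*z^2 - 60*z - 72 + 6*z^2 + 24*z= 0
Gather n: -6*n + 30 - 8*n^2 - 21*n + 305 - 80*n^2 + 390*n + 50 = -88*n^2 + 363*n + 385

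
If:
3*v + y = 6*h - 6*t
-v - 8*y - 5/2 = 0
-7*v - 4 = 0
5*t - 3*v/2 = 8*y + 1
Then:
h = -153/224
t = -5/14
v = -4/7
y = -27/112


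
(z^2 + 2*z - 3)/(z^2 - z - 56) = (-z^2 - 2*z + 3)/(-z^2 + z + 56)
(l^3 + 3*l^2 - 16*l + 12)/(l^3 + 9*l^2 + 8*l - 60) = (l - 1)/(l + 5)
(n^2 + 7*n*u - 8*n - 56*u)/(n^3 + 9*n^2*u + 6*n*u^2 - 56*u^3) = (8 - n)/(-n^2 - 2*n*u + 8*u^2)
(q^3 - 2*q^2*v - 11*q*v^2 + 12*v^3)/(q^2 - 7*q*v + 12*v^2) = (q^2 + 2*q*v - 3*v^2)/(q - 3*v)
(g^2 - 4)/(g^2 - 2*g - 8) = (g - 2)/(g - 4)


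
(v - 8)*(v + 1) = v^2 - 7*v - 8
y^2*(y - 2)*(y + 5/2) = y^4 + y^3/2 - 5*y^2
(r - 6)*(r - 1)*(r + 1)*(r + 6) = r^4 - 37*r^2 + 36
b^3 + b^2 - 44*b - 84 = (b - 7)*(b + 2)*(b + 6)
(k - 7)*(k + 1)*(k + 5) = k^3 - k^2 - 37*k - 35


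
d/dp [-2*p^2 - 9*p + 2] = -4*p - 9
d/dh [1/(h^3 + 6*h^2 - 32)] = 3*h*(-h - 4)/(h^3 + 6*h^2 - 32)^2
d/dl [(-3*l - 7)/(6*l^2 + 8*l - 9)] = (18*l^2 + 84*l + 83)/(36*l^4 + 96*l^3 - 44*l^2 - 144*l + 81)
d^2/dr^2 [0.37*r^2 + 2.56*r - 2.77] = 0.740000000000000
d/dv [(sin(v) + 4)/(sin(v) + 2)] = -2*cos(v)/(sin(v) + 2)^2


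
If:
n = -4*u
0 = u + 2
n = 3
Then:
No Solution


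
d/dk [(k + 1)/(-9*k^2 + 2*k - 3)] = (9*k^2 + 18*k - 5)/(81*k^4 - 36*k^3 + 58*k^2 - 12*k + 9)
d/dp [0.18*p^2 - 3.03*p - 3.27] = 0.36*p - 3.03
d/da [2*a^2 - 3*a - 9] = 4*a - 3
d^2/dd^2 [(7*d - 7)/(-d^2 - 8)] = 14*(4*d^2*(1 - d) + (3*d - 1)*(d^2 + 8))/(d^2 + 8)^3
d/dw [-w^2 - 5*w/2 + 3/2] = -2*w - 5/2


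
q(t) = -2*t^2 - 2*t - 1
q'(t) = -4*t - 2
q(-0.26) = -0.62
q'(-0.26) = -0.96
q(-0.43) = -0.51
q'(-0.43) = -0.28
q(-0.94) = -0.89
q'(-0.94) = 1.76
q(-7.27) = -92.17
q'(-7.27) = 27.08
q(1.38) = -7.57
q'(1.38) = -7.52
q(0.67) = -3.24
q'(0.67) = -4.68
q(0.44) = -2.27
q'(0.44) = -3.76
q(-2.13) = -5.81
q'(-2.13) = 6.52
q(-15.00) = -421.00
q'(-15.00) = 58.00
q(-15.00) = -421.00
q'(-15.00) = 58.00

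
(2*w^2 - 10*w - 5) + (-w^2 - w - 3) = w^2 - 11*w - 8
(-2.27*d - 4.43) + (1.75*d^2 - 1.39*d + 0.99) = 1.75*d^2 - 3.66*d - 3.44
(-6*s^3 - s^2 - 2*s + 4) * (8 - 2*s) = 12*s^4 - 46*s^3 - 4*s^2 - 24*s + 32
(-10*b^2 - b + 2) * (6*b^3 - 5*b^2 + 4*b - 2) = -60*b^5 + 44*b^4 - 23*b^3 + 6*b^2 + 10*b - 4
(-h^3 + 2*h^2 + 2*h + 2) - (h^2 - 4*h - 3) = -h^3 + h^2 + 6*h + 5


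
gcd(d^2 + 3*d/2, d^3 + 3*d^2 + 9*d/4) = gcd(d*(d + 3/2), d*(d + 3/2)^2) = d^2 + 3*d/2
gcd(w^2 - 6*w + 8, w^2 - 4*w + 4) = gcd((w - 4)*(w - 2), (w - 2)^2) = w - 2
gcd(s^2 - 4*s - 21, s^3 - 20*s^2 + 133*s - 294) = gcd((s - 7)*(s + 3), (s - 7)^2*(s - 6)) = s - 7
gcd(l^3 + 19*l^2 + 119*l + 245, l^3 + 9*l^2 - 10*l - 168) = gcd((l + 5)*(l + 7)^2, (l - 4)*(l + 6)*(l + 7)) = l + 7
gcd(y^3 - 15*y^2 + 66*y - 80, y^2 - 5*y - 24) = y - 8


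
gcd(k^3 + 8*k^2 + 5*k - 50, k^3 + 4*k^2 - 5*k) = k + 5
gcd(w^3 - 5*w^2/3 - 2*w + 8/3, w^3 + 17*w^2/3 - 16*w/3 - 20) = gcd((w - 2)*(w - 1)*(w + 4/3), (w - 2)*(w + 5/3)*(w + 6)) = w - 2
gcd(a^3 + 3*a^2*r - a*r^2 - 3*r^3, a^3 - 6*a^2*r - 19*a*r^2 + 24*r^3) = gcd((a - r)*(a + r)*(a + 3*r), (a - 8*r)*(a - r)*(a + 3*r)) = -a^2 - 2*a*r + 3*r^2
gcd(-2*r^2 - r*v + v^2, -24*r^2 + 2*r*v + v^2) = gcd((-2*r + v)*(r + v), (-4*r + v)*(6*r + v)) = 1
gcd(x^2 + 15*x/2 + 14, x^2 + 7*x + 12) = x + 4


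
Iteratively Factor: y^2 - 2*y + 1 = (y - 1)*(y - 1)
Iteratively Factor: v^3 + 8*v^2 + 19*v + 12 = (v + 1)*(v^2 + 7*v + 12) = (v + 1)*(v + 3)*(v + 4)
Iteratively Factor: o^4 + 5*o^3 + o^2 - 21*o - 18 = (o + 1)*(o^3 + 4*o^2 - 3*o - 18) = (o - 2)*(o + 1)*(o^2 + 6*o + 9) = (o - 2)*(o + 1)*(o + 3)*(o + 3)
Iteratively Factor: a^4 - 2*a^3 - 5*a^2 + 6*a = (a - 3)*(a^3 + a^2 - 2*a) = a*(a - 3)*(a^2 + a - 2) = a*(a - 3)*(a - 1)*(a + 2)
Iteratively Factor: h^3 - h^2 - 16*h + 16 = (h - 4)*(h^2 + 3*h - 4) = (h - 4)*(h + 4)*(h - 1)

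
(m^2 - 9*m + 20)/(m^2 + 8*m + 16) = (m^2 - 9*m + 20)/(m^2 + 8*m + 16)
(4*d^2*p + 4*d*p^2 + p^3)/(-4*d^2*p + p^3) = (2*d + p)/(-2*d + p)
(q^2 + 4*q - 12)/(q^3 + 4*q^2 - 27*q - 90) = (q - 2)/(q^2 - 2*q - 15)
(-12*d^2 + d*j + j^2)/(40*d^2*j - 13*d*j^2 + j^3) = (-12*d^2 + d*j + j^2)/(j*(40*d^2 - 13*d*j + j^2))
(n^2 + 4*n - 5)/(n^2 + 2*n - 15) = (n - 1)/(n - 3)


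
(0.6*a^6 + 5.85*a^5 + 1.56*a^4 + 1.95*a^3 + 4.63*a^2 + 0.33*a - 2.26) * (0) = 0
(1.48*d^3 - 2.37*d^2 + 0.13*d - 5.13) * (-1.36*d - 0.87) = -2.0128*d^4 + 1.9356*d^3 + 1.8851*d^2 + 6.8637*d + 4.4631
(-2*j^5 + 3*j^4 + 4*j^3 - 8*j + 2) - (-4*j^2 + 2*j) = -2*j^5 + 3*j^4 + 4*j^3 + 4*j^2 - 10*j + 2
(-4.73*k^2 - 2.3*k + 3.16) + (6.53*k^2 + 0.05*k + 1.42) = 1.8*k^2 - 2.25*k + 4.58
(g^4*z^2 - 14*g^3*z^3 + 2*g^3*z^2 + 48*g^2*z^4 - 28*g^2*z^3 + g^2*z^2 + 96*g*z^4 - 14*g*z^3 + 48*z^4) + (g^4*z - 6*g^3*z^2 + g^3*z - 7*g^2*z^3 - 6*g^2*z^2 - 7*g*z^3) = g^4*z^2 + g^4*z - 14*g^3*z^3 - 4*g^3*z^2 + g^3*z + 48*g^2*z^4 - 35*g^2*z^3 - 5*g^2*z^2 + 96*g*z^4 - 21*g*z^3 + 48*z^4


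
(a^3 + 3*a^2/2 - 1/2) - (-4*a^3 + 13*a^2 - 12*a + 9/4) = 5*a^3 - 23*a^2/2 + 12*a - 11/4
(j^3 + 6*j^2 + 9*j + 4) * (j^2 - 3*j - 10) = j^5 + 3*j^4 - 19*j^3 - 83*j^2 - 102*j - 40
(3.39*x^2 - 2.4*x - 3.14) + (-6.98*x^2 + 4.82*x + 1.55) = -3.59*x^2 + 2.42*x - 1.59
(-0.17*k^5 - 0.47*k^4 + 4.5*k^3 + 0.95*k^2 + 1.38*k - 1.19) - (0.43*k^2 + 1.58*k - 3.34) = -0.17*k^5 - 0.47*k^4 + 4.5*k^3 + 0.52*k^2 - 0.2*k + 2.15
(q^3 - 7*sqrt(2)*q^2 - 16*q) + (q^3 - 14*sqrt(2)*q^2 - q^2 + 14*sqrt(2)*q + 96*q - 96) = 2*q^3 - 21*sqrt(2)*q^2 - q^2 + 14*sqrt(2)*q + 80*q - 96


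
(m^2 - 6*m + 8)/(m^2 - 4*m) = (m - 2)/m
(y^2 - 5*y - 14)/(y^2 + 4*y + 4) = (y - 7)/(y + 2)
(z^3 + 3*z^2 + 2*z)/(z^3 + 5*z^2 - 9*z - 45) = z*(z^2 + 3*z + 2)/(z^3 + 5*z^2 - 9*z - 45)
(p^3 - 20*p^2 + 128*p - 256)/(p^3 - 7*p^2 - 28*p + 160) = (p - 8)/(p + 5)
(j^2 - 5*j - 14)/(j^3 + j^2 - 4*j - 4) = (j - 7)/(j^2 - j - 2)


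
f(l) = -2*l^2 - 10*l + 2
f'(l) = -4*l - 10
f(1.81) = -22.65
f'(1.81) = -17.24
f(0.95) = -9.30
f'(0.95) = -13.80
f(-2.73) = 14.39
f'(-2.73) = 0.92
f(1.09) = -11.28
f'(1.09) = -14.36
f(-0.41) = 5.76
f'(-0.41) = -8.36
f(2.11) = -28.00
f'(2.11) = -18.44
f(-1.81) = 13.55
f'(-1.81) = -2.76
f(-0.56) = 6.97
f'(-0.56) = -7.76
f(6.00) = -130.00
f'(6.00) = -34.00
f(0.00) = 2.00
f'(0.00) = -10.00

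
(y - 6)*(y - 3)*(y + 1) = y^3 - 8*y^2 + 9*y + 18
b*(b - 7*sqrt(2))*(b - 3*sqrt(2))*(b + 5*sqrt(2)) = b^4 - 5*sqrt(2)*b^3 - 58*b^2 + 210*sqrt(2)*b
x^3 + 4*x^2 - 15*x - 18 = (x - 3)*(x + 1)*(x + 6)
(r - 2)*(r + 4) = r^2 + 2*r - 8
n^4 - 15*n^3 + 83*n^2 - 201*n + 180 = (n - 5)*(n - 4)*(n - 3)^2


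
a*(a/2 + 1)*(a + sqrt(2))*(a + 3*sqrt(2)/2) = a^4/2 + a^3 + 5*sqrt(2)*a^3/4 + 3*a^2/2 + 5*sqrt(2)*a^2/2 + 3*a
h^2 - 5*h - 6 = (h - 6)*(h + 1)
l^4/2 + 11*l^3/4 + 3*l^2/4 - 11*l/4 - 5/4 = (l/2 + 1/2)*(l - 1)*(l + 1/2)*(l + 5)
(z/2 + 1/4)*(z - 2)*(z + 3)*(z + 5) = z^4/2 + 13*z^3/4 + z^2 - 61*z/4 - 15/2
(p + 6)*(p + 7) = p^2 + 13*p + 42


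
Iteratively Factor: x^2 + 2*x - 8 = (x + 4)*(x - 2)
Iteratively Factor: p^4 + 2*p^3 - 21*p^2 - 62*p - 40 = (p - 5)*(p^3 + 7*p^2 + 14*p + 8) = (p - 5)*(p + 2)*(p^2 + 5*p + 4) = (p - 5)*(p + 1)*(p + 2)*(p + 4)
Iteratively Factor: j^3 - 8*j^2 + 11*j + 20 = (j + 1)*(j^2 - 9*j + 20) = (j - 5)*(j + 1)*(j - 4)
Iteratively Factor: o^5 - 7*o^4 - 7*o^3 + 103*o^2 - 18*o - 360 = (o + 3)*(o^4 - 10*o^3 + 23*o^2 + 34*o - 120) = (o - 5)*(o + 3)*(o^3 - 5*o^2 - 2*o + 24) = (o - 5)*(o - 3)*(o + 3)*(o^2 - 2*o - 8) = (o - 5)*(o - 3)*(o + 2)*(o + 3)*(o - 4)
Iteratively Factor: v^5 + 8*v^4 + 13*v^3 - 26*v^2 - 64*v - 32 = (v + 1)*(v^4 + 7*v^3 + 6*v^2 - 32*v - 32) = (v + 1)*(v + 4)*(v^3 + 3*v^2 - 6*v - 8) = (v - 2)*(v + 1)*(v + 4)*(v^2 + 5*v + 4) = (v - 2)*(v + 1)*(v + 4)^2*(v + 1)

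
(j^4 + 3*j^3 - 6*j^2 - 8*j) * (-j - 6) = -j^5 - 9*j^4 - 12*j^3 + 44*j^2 + 48*j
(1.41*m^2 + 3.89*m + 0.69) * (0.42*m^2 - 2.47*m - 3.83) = 0.5922*m^4 - 1.8489*m^3 - 14.7188*m^2 - 16.603*m - 2.6427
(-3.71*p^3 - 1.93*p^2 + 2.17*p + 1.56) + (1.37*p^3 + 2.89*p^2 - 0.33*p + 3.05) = -2.34*p^3 + 0.96*p^2 + 1.84*p + 4.61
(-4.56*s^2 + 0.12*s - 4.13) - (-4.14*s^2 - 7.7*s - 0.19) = -0.42*s^2 + 7.82*s - 3.94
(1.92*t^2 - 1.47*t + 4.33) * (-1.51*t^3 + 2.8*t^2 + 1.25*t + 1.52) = -2.8992*t^5 + 7.5957*t^4 - 8.2543*t^3 + 13.2049*t^2 + 3.1781*t + 6.5816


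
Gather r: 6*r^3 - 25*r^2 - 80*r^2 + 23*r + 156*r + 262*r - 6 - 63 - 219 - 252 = 6*r^3 - 105*r^2 + 441*r - 540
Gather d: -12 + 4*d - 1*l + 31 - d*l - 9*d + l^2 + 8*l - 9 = d*(-l - 5) + l^2 + 7*l + 10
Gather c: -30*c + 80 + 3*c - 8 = 72 - 27*c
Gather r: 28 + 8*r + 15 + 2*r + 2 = 10*r + 45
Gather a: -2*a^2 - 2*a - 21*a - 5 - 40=-2*a^2 - 23*a - 45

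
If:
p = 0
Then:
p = 0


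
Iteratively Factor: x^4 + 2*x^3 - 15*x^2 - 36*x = (x + 3)*(x^3 - x^2 - 12*x) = (x - 4)*(x + 3)*(x^2 + 3*x) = x*(x - 4)*(x + 3)*(x + 3)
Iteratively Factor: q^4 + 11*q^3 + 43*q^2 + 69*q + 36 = (q + 1)*(q^3 + 10*q^2 + 33*q + 36) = (q + 1)*(q + 3)*(q^2 + 7*q + 12) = (q + 1)*(q + 3)*(q + 4)*(q + 3)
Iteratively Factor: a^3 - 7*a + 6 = (a - 2)*(a^2 + 2*a - 3) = (a - 2)*(a + 3)*(a - 1)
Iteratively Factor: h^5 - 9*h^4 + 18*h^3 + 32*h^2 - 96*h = (h - 4)*(h^4 - 5*h^3 - 2*h^2 + 24*h) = (h - 4)*(h - 3)*(h^3 - 2*h^2 - 8*h) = (h - 4)^2*(h - 3)*(h^2 + 2*h) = (h - 4)^2*(h - 3)*(h + 2)*(h)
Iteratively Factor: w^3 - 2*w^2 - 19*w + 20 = (w - 5)*(w^2 + 3*w - 4) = (w - 5)*(w + 4)*(w - 1)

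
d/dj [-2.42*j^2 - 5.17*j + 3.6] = -4.84*j - 5.17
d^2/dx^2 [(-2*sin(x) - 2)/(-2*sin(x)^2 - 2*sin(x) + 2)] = (-sin(x)^5 - 3*sin(x)^4 - 7*sin(x)^3 + 10*sin(x) + 6)/(sin(x) - cos(x)^2)^3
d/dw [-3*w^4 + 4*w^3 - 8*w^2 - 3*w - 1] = -12*w^3 + 12*w^2 - 16*w - 3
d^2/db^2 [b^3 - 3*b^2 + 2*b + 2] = 6*b - 6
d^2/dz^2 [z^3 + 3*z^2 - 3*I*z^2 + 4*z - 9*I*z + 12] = 6*z + 6 - 6*I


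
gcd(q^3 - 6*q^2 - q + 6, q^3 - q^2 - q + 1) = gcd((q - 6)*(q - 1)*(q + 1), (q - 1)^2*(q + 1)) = q^2 - 1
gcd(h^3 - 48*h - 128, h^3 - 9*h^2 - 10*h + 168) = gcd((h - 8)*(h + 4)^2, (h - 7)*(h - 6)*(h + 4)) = h + 4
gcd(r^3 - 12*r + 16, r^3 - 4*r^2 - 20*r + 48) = r^2 + 2*r - 8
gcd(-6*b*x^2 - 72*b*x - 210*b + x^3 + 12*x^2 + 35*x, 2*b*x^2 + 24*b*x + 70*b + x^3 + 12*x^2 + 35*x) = x^2 + 12*x + 35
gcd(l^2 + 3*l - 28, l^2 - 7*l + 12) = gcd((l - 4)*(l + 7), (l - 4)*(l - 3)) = l - 4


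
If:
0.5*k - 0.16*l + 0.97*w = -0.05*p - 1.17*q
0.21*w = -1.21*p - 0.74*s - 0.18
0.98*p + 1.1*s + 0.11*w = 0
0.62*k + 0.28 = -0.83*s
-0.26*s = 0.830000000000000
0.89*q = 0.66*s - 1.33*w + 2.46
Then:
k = 3.82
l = 158.21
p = 6.84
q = 43.77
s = -3.19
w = -29.03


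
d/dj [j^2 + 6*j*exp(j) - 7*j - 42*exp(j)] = 6*j*exp(j) + 2*j - 36*exp(j) - 7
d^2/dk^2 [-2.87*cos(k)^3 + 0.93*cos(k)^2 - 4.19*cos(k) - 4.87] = 6.3425*cos(k) - 1.86*cos(2*k) + 6.4575*cos(3*k)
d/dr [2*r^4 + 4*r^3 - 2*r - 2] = 8*r^3 + 12*r^2 - 2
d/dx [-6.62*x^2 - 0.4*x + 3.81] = -13.24*x - 0.4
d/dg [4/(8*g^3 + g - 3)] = 4*(-24*g^2 - 1)/(8*g^3 + g - 3)^2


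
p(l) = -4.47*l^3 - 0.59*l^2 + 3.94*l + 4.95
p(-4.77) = 457.87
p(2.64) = -71.01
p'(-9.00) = -1071.65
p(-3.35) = 153.18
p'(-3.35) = -142.60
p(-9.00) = 3180.33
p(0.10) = 5.33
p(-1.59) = 15.16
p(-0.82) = 3.79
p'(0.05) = 3.85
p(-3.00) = 108.51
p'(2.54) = -85.57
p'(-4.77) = -295.55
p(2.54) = -62.10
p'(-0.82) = -4.11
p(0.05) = 5.14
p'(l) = -13.41*l^2 - 1.18*l + 3.94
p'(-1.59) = -28.09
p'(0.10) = 3.69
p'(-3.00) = -113.21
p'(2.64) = -92.64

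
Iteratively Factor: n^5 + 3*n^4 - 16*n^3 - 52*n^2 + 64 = (n + 4)*(n^4 - n^3 - 12*n^2 - 4*n + 16) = (n - 1)*(n + 4)*(n^3 - 12*n - 16) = (n - 1)*(n + 2)*(n + 4)*(n^2 - 2*n - 8) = (n - 1)*(n + 2)^2*(n + 4)*(n - 4)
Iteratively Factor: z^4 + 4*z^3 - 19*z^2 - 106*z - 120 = (z + 2)*(z^3 + 2*z^2 - 23*z - 60) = (z + 2)*(z + 3)*(z^2 - z - 20) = (z + 2)*(z + 3)*(z + 4)*(z - 5)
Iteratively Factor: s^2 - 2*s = (s - 2)*(s)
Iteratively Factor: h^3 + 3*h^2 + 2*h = (h + 1)*(h^2 + 2*h) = h*(h + 1)*(h + 2)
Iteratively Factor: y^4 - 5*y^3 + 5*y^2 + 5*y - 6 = (y - 3)*(y^3 - 2*y^2 - y + 2) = (y - 3)*(y - 1)*(y^2 - y - 2) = (y - 3)*(y - 2)*(y - 1)*(y + 1)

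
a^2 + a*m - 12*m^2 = (a - 3*m)*(a + 4*m)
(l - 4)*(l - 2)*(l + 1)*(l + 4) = l^4 - l^3 - 18*l^2 + 16*l + 32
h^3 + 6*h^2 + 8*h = h*(h + 2)*(h + 4)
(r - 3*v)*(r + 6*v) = r^2 + 3*r*v - 18*v^2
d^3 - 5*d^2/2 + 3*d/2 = d*(d - 3/2)*(d - 1)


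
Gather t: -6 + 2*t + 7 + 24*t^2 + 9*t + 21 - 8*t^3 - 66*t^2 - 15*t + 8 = -8*t^3 - 42*t^2 - 4*t + 30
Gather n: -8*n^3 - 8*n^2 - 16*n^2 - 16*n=-8*n^3 - 24*n^2 - 16*n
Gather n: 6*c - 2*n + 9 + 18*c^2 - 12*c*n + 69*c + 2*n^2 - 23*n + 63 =18*c^2 + 75*c + 2*n^2 + n*(-12*c - 25) + 72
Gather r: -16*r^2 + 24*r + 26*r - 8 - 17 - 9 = -16*r^2 + 50*r - 34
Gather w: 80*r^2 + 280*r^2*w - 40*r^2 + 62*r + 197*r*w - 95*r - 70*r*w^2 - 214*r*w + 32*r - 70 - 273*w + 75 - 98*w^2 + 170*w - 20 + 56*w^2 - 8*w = 40*r^2 - r + w^2*(-70*r - 42) + w*(280*r^2 - 17*r - 111) - 15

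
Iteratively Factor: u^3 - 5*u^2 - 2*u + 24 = (u + 2)*(u^2 - 7*u + 12) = (u - 4)*(u + 2)*(u - 3)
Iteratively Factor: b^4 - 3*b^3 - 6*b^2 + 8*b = (b + 2)*(b^3 - 5*b^2 + 4*b) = (b - 4)*(b + 2)*(b^2 - b) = (b - 4)*(b - 1)*(b + 2)*(b)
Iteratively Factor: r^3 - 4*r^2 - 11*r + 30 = (r + 3)*(r^2 - 7*r + 10) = (r - 5)*(r + 3)*(r - 2)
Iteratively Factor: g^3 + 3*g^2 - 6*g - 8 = (g + 1)*(g^2 + 2*g - 8) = (g - 2)*(g + 1)*(g + 4)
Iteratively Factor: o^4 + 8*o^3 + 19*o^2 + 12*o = (o + 1)*(o^3 + 7*o^2 + 12*o) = (o + 1)*(o + 3)*(o^2 + 4*o) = o*(o + 1)*(o + 3)*(o + 4)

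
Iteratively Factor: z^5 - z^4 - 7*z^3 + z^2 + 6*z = (z)*(z^4 - z^3 - 7*z^2 + z + 6) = z*(z + 1)*(z^3 - 2*z^2 - 5*z + 6) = z*(z - 3)*(z + 1)*(z^2 + z - 2) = z*(z - 3)*(z + 1)*(z + 2)*(z - 1)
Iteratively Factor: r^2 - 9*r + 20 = (r - 5)*(r - 4)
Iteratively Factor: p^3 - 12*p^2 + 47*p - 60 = (p - 3)*(p^2 - 9*p + 20) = (p - 4)*(p - 3)*(p - 5)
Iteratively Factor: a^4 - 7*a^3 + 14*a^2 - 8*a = (a - 4)*(a^3 - 3*a^2 + 2*a) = (a - 4)*(a - 1)*(a^2 - 2*a) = a*(a - 4)*(a - 1)*(a - 2)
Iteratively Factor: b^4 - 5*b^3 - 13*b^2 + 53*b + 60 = (b - 5)*(b^3 - 13*b - 12) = (b - 5)*(b - 4)*(b^2 + 4*b + 3) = (b - 5)*(b - 4)*(b + 1)*(b + 3)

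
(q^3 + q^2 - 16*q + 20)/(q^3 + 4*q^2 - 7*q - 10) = (q - 2)/(q + 1)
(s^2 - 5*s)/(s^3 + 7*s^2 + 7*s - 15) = s*(s - 5)/(s^3 + 7*s^2 + 7*s - 15)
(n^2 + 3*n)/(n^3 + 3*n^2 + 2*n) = (n + 3)/(n^2 + 3*n + 2)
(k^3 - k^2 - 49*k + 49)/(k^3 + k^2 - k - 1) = (k^2 - 49)/(k^2 + 2*k + 1)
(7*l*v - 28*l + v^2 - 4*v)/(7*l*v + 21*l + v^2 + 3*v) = (v - 4)/(v + 3)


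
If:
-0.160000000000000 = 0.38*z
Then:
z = -0.42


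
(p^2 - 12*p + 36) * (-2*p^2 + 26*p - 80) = -2*p^4 + 50*p^3 - 464*p^2 + 1896*p - 2880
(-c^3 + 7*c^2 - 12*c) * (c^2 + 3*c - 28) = -c^5 + 4*c^4 + 37*c^3 - 232*c^2 + 336*c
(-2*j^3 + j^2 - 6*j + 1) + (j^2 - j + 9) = -2*j^3 + 2*j^2 - 7*j + 10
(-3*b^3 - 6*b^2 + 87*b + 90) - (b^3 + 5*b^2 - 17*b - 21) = -4*b^3 - 11*b^2 + 104*b + 111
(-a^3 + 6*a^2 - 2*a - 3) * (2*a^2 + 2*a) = -2*a^5 + 10*a^4 + 8*a^3 - 10*a^2 - 6*a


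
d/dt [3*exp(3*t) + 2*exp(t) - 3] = (9*exp(2*t) + 2)*exp(t)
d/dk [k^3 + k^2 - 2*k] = 3*k^2 + 2*k - 2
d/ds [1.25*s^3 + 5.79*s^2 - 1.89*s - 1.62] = 3.75*s^2 + 11.58*s - 1.89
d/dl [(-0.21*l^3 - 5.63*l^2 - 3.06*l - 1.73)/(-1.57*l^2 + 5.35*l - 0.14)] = (0.3297*l^4 - 2.247*l^3 - 34.8365*l^2 - 3.8558*l + 9.6839)/(2.4649*l^4 - 16.799*l^3 + 29.0621*l^2 - 1.498*l + 0.0196)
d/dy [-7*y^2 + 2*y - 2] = 2 - 14*y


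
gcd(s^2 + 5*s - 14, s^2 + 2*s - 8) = s - 2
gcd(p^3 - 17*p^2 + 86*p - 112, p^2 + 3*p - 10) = p - 2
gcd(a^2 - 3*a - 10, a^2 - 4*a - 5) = a - 5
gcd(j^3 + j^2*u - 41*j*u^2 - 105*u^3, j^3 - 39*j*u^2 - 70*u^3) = -j^2 + 2*j*u + 35*u^2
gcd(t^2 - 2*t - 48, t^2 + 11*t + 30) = t + 6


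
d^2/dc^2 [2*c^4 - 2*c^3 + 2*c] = 12*c*(2*c - 1)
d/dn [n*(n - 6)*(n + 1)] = 3*n^2 - 10*n - 6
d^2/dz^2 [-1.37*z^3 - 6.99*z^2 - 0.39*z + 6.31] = -8.22*z - 13.98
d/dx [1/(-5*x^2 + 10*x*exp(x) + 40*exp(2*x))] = 2*(-x*exp(x) + x - 8*exp(2*x) - exp(x))/(5*(-x^2 + 2*x*exp(x) + 8*exp(2*x))^2)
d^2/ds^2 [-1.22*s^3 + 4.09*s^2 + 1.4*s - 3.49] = 8.18 - 7.32*s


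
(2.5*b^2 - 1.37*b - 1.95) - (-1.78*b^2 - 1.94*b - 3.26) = 4.28*b^2 + 0.57*b + 1.31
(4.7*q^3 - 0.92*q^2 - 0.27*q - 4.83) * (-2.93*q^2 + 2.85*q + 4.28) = -13.771*q^5 + 16.0906*q^4 + 18.2851*q^3 + 9.4448*q^2 - 14.9211*q - 20.6724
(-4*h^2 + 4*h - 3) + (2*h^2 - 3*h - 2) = -2*h^2 + h - 5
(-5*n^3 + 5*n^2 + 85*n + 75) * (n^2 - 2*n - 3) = -5*n^5 + 15*n^4 + 90*n^3 - 110*n^2 - 405*n - 225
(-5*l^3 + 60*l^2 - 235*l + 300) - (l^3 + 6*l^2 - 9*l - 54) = -6*l^3 + 54*l^2 - 226*l + 354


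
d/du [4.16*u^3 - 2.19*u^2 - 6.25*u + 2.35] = 12.48*u^2 - 4.38*u - 6.25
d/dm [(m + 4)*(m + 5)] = 2*m + 9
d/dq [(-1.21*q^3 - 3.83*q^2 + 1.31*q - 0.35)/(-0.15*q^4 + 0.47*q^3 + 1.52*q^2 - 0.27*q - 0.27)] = (-0.1815*q^6 - 1.149*q^5 + 0.5504*q^4 - 0.787999999999998*q^3 + 0.5165*q^2 + 3.1322*q - 0.4482)/(0.0225*q^8 - 0.141*q^7 - 0.2351*q^6 + 1.5098*q^5 + 2.1376*q^4 - 1.0746*q^3 - 0.7479*q^2 + 0.1458*q + 0.0729)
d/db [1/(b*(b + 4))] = 2*(-b - 2)/(b^2*(b^2 + 8*b + 16))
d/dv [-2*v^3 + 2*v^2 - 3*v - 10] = -6*v^2 + 4*v - 3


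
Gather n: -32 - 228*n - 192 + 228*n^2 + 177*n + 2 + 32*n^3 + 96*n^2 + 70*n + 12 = 32*n^3 + 324*n^2 + 19*n - 210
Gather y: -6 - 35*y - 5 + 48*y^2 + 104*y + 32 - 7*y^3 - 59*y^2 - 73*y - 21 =-7*y^3 - 11*y^2 - 4*y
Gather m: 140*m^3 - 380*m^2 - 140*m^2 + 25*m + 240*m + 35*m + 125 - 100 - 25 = 140*m^3 - 520*m^2 + 300*m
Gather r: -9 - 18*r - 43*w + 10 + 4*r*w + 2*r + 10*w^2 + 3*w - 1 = r*(4*w - 16) + 10*w^2 - 40*w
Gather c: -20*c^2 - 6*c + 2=-20*c^2 - 6*c + 2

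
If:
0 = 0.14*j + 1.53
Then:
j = -10.93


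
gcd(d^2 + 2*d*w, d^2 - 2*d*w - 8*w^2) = d + 2*w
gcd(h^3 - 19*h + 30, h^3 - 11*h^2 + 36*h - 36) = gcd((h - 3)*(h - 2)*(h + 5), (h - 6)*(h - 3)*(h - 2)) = h^2 - 5*h + 6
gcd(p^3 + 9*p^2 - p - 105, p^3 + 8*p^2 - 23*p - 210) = p + 7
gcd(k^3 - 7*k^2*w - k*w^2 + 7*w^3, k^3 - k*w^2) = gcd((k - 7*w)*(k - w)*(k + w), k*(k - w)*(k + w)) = -k^2 + w^2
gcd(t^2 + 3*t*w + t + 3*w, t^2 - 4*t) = 1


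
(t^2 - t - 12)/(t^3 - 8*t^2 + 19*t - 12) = (t + 3)/(t^2 - 4*t + 3)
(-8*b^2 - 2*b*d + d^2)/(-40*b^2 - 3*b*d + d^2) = (8*b^2 + 2*b*d - d^2)/(40*b^2 + 3*b*d - d^2)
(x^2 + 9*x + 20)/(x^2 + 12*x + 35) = (x + 4)/(x + 7)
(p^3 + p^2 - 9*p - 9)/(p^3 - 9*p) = (p + 1)/p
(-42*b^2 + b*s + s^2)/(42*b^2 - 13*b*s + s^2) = (7*b + s)/(-7*b + s)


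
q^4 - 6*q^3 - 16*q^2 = q^2*(q - 8)*(q + 2)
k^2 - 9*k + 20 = (k - 5)*(k - 4)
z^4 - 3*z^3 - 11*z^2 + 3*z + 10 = (z - 5)*(z - 1)*(z + 1)*(z + 2)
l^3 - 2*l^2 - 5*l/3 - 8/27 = (l - 8/3)*(l + 1/3)^2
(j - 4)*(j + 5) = j^2 + j - 20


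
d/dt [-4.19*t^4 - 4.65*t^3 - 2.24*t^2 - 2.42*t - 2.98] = -16.76*t^3 - 13.95*t^2 - 4.48*t - 2.42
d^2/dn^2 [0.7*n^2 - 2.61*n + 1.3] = 1.40000000000000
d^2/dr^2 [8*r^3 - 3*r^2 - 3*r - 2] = 48*r - 6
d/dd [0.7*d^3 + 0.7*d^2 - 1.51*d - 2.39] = 2.1*d^2 + 1.4*d - 1.51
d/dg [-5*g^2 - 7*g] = -10*g - 7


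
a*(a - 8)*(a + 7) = a^3 - a^2 - 56*a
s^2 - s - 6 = (s - 3)*(s + 2)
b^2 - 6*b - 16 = (b - 8)*(b + 2)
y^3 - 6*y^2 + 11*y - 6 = (y - 3)*(y - 2)*(y - 1)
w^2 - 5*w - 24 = (w - 8)*(w + 3)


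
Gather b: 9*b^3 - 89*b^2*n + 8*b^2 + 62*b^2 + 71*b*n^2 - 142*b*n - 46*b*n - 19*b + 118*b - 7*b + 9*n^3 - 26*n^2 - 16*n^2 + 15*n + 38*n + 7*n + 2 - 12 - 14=9*b^3 + b^2*(70 - 89*n) + b*(71*n^2 - 188*n + 92) + 9*n^3 - 42*n^2 + 60*n - 24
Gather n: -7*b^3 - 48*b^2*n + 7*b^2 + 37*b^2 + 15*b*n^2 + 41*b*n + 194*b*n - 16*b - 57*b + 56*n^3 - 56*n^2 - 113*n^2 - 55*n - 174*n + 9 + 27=-7*b^3 + 44*b^2 - 73*b + 56*n^3 + n^2*(15*b - 169) + n*(-48*b^2 + 235*b - 229) + 36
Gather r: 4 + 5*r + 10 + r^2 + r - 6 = r^2 + 6*r + 8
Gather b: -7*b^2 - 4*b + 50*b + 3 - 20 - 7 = -7*b^2 + 46*b - 24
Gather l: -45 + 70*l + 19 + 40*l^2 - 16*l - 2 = 40*l^2 + 54*l - 28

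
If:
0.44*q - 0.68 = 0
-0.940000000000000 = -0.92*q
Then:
No Solution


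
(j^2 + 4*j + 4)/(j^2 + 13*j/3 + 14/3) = 3*(j + 2)/(3*j + 7)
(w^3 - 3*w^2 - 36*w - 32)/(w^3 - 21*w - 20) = (w - 8)/(w - 5)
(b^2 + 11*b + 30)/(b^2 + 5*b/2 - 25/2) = 2*(b + 6)/(2*b - 5)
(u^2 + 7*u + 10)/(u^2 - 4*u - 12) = (u + 5)/(u - 6)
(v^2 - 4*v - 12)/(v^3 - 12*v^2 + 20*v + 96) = 1/(v - 8)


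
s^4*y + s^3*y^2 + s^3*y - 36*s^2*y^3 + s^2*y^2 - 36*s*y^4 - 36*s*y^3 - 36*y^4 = (s - 6*y)*(s + y)*(s + 6*y)*(s*y + y)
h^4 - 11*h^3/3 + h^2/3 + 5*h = h*(h - 3)*(h - 5/3)*(h + 1)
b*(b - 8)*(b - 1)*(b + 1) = b^4 - 8*b^3 - b^2 + 8*b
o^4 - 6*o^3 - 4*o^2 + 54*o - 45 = (o - 5)*(o - 3)*(o - 1)*(o + 3)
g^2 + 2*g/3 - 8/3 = (g - 4/3)*(g + 2)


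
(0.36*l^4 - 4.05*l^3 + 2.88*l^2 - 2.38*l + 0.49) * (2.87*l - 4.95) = 1.0332*l^5 - 13.4055*l^4 + 28.3131*l^3 - 21.0866*l^2 + 13.1873*l - 2.4255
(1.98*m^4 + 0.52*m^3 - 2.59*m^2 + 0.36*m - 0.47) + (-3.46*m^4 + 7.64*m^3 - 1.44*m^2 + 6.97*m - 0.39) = -1.48*m^4 + 8.16*m^3 - 4.03*m^2 + 7.33*m - 0.86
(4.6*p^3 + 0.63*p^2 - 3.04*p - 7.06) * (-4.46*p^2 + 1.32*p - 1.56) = -20.516*p^5 + 3.2622*p^4 + 7.214*p^3 + 26.492*p^2 - 4.5768*p + 11.0136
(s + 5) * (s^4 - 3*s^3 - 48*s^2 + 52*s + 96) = s^5 + 2*s^4 - 63*s^3 - 188*s^2 + 356*s + 480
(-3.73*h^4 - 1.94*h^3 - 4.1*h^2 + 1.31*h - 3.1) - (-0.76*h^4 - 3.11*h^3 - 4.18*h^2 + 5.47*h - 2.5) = -2.97*h^4 + 1.17*h^3 + 0.0800000000000001*h^2 - 4.16*h - 0.6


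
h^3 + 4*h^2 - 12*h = h*(h - 2)*(h + 6)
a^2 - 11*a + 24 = (a - 8)*(a - 3)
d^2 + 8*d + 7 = (d + 1)*(d + 7)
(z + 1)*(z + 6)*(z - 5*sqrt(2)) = z^3 - 5*sqrt(2)*z^2 + 7*z^2 - 35*sqrt(2)*z + 6*z - 30*sqrt(2)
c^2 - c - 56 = (c - 8)*(c + 7)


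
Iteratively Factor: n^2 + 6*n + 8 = (n + 2)*(n + 4)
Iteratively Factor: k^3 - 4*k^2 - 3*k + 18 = (k - 3)*(k^2 - k - 6) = (k - 3)*(k + 2)*(k - 3)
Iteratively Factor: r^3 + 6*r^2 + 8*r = (r)*(r^2 + 6*r + 8) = r*(r + 4)*(r + 2)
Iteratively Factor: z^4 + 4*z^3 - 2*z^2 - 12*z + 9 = (z - 1)*(z^3 + 5*z^2 + 3*z - 9) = (z - 1)*(z + 3)*(z^2 + 2*z - 3) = (z - 1)^2*(z + 3)*(z + 3)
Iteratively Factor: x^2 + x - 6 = (x + 3)*(x - 2)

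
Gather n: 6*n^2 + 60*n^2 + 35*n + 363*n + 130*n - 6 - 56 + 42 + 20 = 66*n^2 + 528*n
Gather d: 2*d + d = 3*d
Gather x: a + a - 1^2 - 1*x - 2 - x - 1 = 2*a - 2*x - 4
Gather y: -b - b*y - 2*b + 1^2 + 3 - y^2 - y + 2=-3*b - y^2 + y*(-b - 1) + 6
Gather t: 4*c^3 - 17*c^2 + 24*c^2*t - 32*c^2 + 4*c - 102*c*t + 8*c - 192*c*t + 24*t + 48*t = 4*c^3 - 49*c^2 + 12*c + t*(24*c^2 - 294*c + 72)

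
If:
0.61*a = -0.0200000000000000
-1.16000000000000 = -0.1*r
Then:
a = -0.03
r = 11.60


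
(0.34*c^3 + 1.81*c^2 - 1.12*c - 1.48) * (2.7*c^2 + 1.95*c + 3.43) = 0.918*c^5 + 5.55*c^4 + 1.6717*c^3 + 0.0283000000000002*c^2 - 6.7276*c - 5.0764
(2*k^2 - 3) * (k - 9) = 2*k^3 - 18*k^2 - 3*k + 27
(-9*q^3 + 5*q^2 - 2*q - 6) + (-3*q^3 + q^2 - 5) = -12*q^3 + 6*q^2 - 2*q - 11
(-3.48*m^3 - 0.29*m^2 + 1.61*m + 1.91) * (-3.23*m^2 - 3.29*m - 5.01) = 11.2404*m^5 + 12.3859*m^4 + 13.1886*m^3 - 10.0133*m^2 - 14.35*m - 9.5691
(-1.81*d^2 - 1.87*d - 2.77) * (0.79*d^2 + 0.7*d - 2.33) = -1.4299*d^4 - 2.7443*d^3 + 0.72*d^2 + 2.4181*d + 6.4541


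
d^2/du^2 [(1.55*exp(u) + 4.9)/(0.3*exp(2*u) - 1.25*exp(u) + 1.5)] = (0.1395*exp(4*u) + 2.34525*exp(3*u) - 9.6975*exp(2*u) + 1.7425*exp(u) + 12.675)*exp(u)/(0.027*exp(6*u) - 0.3375*exp(5*u) + 1.81125*exp(4*u) - 5.328125*exp(3*u) + 9.05625*exp(2*u) - 8.4375*exp(u) + 3.375)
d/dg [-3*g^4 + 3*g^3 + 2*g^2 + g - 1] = -12*g^3 + 9*g^2 + 4*g + 1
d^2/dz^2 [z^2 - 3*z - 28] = 2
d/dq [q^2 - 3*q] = 2*q - 3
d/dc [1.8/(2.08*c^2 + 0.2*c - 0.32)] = (-7.488*c - 0.36)/(2.08*c^2 + 0.2*c - 0.32)^2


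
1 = 1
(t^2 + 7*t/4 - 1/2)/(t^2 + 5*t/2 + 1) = (4*t - 1)/(2*(2*t + 1))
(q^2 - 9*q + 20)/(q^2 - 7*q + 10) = (q - 4)/(q - 2)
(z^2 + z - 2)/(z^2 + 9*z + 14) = (z - 1)/(z + 7)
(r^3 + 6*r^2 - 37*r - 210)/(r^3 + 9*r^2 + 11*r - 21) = (r^2 - r - 30)/(r^2 + 2*r - 3)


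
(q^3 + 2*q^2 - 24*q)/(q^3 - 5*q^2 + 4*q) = (q + 6)/(q - 1)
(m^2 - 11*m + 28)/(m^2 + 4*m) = (m^2 - 11*m + 28)/(m*(m + 4))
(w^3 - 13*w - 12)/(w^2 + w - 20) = (w^2 + 4*w + 3)/(w + 5)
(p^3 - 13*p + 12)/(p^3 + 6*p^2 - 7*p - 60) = (p - 1)/(p + 5)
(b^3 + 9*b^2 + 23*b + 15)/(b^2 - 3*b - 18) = (b^2 + 6*b + 5)/(b - 6)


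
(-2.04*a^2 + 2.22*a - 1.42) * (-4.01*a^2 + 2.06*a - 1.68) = 8.1804*a^4 - 13.1046*a^3 + 13.6946*a^2 - 6.6548*a + 2.3856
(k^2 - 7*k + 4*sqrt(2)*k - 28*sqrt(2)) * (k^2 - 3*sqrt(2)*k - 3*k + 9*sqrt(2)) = k^4 - 10*k^3 + sqrt(2)*k^3 - 10*sqrt(2)*k^2 - 3*k^2 + 21*sqrt(2)*k + 240*k - 504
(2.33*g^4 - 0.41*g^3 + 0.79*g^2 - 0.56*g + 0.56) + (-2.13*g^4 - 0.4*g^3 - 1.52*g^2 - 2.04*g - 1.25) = 0.2*g^4 - 0.81*g^3 - 0.73*g^2 - 2.6*g - 0.69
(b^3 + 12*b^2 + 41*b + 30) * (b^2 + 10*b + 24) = b^5 + 22*b^4 + 185*b^3 + 728*b^2 + 1284*b + 720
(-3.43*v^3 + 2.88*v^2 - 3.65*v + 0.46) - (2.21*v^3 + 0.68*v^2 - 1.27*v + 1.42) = -5.64*v^3 + 2.2*v^2 - 2.38*v - 0.96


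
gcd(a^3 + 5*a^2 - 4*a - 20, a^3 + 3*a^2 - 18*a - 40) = a^2 + 7*a + 10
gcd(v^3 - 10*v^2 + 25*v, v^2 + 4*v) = v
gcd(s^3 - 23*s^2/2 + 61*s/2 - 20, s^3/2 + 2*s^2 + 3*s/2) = 1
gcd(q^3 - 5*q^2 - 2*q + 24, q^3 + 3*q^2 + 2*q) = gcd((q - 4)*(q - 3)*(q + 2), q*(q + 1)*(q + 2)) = q + 2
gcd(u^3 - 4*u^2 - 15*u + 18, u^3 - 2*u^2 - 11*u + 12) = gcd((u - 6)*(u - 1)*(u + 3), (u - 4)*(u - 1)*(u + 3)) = u^2 + 2*u - 3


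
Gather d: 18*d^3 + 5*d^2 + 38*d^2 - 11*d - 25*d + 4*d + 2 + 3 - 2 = 18*d^3 + 43*d^2 - 32*d + 3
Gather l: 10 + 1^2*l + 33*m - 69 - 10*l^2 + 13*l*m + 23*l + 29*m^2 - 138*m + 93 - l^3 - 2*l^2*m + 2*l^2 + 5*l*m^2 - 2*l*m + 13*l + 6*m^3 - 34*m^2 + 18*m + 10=-l^3 + l^2*(-2*m - 8) + l*(5*m^2 + 11*m + 37) + 6*m^3 - 5*m^2 - 87*m + 44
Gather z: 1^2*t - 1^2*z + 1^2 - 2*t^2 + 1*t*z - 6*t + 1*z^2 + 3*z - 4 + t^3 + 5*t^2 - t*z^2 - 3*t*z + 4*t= t^3 + 3*t^2 - t + z^2*(1 - t) + z*(2 - 2*t) - 3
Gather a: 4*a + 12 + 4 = 4*a + 16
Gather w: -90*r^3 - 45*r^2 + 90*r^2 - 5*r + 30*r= -90*r^3 + 45*r^2 + 25*r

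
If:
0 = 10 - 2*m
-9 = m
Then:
No Solution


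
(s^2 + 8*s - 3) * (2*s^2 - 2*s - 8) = 2*s^4 + 14*s^3 - 30*s^2 - 58*s + 24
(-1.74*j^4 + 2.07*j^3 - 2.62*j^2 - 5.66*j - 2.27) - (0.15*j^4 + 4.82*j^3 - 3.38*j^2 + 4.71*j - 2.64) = -1.89*j^4 - 2.75*j^3 + 0.76*j^2 - 10.37*j + 0.37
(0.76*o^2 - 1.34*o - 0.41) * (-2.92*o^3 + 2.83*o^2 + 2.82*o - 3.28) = -2.2192*o^5 + 6.0636*o^4 - 0.4518*o^3 - 7.4319*o^2 + 3.239*o + 1.3448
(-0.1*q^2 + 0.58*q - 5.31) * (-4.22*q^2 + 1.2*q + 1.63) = 0.422*q^4 - 2.5676*q^3 + 22.9412*q^2 - 5.4266*q - 8.6553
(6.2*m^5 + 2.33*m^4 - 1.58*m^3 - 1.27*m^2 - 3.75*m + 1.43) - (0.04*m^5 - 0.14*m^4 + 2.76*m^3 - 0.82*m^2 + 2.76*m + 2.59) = 6.16*m^5 + 2.47*m^4 - 4.34*m^3 - 0.45*m^2 - 6.51*m - 1.16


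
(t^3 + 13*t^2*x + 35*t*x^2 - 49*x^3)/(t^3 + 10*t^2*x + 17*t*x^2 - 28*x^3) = (t + 7*x)/(t + 4*x)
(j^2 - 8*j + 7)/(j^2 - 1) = (j - 7)/(j + 1)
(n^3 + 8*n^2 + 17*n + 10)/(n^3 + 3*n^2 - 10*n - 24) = (n^2 + 6*n + 5)/(n^2 + n - 12)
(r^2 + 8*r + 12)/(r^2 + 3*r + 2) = (r + 6)/(r + 1)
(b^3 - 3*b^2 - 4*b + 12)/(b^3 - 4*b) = (b - 3)/b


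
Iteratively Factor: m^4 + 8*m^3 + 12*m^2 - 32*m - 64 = (m + 2)*(m^3 + 6*m^2 - 32) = (m + 2)*(m + 4)*(m^2 + 2*m - 8) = (m - 2)*(m + 2)*(m + 4)*(m + 4)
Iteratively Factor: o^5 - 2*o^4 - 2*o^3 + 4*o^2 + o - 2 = (o + 1)*(o^4 - 3*o^3 + o^2 + 3*o - 2) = (o + 1)^2*(o^3 - 4*o^2 + 5*o - 2) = (o - 2)*(o + 1)^2*(o^2 - 2*o + 1) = (o - 2)*(o - 1)*(o + 1)^2*(o - 1)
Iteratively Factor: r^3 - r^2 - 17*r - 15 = (r + 1)*(r^2 - 2*r - 15) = (r + 1)*(r + 3)*(r - 5)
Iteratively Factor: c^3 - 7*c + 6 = (c - 2)*(c^2 + 2*c - 3) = (c - 2)*(c - 1)*(c + 3)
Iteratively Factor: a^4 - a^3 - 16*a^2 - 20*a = (a + 2)*(a^3 - 3*a^2 - 10*a) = (a - 5)*(a + 2)*(a^2 + 2*a) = a*(a - 5)*(a + 2)*(a + 2)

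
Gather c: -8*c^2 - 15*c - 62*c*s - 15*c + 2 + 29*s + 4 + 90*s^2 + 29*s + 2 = -8*c^2 + c*(-62*s - 30) + 90*s^2 + 58*s + 8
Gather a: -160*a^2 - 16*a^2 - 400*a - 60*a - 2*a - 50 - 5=-176*a^2 - 462*a - 55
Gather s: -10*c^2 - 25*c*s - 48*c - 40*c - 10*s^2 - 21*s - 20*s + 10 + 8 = -10*c^2 - 88*c - 10*s^2 + s*(-25*c - 41) + 18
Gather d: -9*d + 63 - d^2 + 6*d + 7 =-d^2 - 3*d + 70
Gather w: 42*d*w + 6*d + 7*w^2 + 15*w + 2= 6*d + 7*w^2 + w*(42*d + 15) + 2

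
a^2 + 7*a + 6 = (a + 1)*(a + 6)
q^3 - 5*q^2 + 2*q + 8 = (q - 4)*(q - 2)*(q + 1)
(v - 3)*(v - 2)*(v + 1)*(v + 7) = v^4 + 3*v^3 - 27*v^2 + 13*v + 42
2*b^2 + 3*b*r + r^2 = (b + r)*(2*b + r)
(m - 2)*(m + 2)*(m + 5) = m^3 + 5*m^2 - 4*m - 20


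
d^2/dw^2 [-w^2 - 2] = -2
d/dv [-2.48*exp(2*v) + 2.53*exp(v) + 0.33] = (2.53 - 4.96*exp(v))*exp(v)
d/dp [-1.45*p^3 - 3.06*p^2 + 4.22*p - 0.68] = -4.35*p^2 - 6.12*p + 4.22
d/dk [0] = 0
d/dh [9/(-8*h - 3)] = 72/(8*h + 3)^2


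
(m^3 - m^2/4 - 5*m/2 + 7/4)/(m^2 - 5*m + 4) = (4*m^2 + 3*m - 7)/(4*(m - 4))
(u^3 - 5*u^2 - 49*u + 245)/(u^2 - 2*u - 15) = (u^2 - 49)/(u + 3)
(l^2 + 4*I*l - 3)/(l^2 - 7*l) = (l^2 + 4*I*l - 3)/(l*(l - 7))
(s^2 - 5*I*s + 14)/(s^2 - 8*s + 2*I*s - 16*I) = (s - 7*I)/(s - 8)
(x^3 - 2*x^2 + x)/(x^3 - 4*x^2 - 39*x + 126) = x*(x^2 - 2*x + 1)/(x^3 - 4*x^2 - 39*x + 126)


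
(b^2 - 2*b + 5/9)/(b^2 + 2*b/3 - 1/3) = (b - 5/3)/(b + 1)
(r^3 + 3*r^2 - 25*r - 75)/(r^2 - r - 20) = (r^2 + 8*r + 15)/(r + 4)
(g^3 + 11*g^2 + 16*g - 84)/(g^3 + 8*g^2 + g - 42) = (g + 6)/(g + 3)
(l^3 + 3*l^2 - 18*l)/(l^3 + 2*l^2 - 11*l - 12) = l*(l + 6)/(l^2 + 5*l + 4)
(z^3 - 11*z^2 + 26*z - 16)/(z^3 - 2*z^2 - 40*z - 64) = (z^2 - 3*z + 2)/(z^2 + 6*z + 8)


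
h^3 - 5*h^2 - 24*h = h*(h - 8)*(h + 3)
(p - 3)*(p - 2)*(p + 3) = p^3 - 2*p^2 - 9*p + 18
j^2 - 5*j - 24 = (j - 8)*(j + 3)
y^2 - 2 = (y - sqrt(2))*(y + sqrt(2))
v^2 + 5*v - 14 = (v - 2)*(v + 7)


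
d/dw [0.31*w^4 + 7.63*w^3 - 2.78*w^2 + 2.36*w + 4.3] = 1.24*w^3 + 22.89*w^2 - 5.56*w + 2.36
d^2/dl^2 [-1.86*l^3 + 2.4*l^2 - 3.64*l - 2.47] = 4.8 - 11.16*l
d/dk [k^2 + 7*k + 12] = 2*k + 7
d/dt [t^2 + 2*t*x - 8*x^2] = 2*t + 2*x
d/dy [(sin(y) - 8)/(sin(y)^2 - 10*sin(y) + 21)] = (16*sin(y) + cos(y)^2 - 60)*cos(y)/(sin(y)^2 - 10*sin(y) + 21)^2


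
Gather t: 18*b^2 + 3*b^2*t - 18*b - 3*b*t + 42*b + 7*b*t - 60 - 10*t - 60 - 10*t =18*b^2 + 24*b + t*(3*b^2 + 4*b - 20) - 120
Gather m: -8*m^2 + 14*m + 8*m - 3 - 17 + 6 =-8*m^2 + 22*m - 14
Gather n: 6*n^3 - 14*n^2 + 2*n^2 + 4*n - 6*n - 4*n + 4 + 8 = 6*n^3 - 12*n^2 - 6*n + 12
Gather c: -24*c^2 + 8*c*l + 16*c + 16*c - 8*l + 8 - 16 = -24*c^2 + c*(8*l + 32) - 8*l - 8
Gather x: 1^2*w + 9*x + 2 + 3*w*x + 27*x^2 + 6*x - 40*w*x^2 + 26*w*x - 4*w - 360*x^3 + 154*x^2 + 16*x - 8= -3*w - 360*x^3 + x^2*(181 - 40*w) + x*(29*w + 31) - 6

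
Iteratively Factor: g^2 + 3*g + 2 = (g + 2)*(g + 1)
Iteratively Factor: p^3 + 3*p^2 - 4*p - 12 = (p + 2)*(p^2 + p - 6) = (p + 2)*(p + 3)*(p - 2)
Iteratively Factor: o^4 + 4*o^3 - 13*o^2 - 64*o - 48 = (o + 1)*(o^3 + 3*o^2 - 16*o - 48) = (o + 1)*(o + 3)*(o^2 - 16) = (o + 1)*(o + 3)*(o + 4)*(o - 4)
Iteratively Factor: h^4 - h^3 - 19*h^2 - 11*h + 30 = (h + 3)*(h^3 - 4*h^2 - 7*h + 10) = (h - 5)*(h + 3)*(h^2 + h - 2) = (h - 5)*(h - 1)*(h + 3)*(h + 2)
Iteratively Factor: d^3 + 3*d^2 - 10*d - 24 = (d + 2)*(d^2 + d - 12) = (d - 3)*(d + 2)*(d + 4)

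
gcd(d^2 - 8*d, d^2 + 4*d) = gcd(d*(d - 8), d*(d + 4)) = d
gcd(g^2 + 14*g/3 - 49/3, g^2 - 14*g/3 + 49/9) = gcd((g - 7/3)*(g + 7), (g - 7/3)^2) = g - 7/3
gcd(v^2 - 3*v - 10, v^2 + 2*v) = v + 2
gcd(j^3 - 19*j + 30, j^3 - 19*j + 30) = j^3 - 19*j + 30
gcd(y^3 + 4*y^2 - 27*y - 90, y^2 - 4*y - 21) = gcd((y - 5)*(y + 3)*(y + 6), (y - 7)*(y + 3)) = y + 3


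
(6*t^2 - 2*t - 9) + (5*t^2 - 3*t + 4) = 11*t^2 - 5*t - 5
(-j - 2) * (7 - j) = j^2 - 5*j - 14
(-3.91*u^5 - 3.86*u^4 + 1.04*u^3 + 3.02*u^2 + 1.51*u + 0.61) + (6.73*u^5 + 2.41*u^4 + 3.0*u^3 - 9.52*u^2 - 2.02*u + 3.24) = 2.82*u^5 - 1.45*u^4 + 4.04*u^3 - 6.5*u^2 - 0.51*u + 3.85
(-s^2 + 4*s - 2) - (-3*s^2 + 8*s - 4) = 2*s^2 - 4*s + 2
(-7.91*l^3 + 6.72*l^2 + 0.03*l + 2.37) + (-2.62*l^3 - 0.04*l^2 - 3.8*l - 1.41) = -10.53*l^3 + 6.68*l^2 - 3.77*l + 0.96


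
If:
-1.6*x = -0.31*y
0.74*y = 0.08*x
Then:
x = 0.00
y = 0.00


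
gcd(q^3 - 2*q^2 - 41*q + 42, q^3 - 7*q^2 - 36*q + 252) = q^2 - q - 42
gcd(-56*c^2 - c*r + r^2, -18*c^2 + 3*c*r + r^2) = 1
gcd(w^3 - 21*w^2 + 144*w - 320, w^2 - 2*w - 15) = w - 5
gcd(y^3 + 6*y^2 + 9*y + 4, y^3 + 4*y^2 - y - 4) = y^2 + 5*y + 4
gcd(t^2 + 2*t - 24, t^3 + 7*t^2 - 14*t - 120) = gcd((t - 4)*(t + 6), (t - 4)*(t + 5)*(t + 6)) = t^2 + 2*t - 24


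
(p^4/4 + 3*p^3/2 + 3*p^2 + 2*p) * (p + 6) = p^5/4 + 3*p^4 + 12*p^3 + 20*p^2 + 12*p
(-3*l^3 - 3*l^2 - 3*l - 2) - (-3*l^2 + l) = -3*l^3 - 4*l - 2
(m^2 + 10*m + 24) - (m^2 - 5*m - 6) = 15*m + 30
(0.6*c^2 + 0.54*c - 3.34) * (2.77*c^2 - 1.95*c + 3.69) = 1.662*c^4 + 0.3258*c^3 - 8.0908*c^2 + 8.5056*c - 12.3246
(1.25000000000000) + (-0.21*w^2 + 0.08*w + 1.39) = -0.21*w^2 + 0.08*w + 2.64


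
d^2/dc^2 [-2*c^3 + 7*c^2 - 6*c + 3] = 14 - 12*c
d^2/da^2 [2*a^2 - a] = 4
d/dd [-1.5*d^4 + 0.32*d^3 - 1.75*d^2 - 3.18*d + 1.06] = -6.0*d^3 + 0.96*d^2 - 3.5*d - 3.18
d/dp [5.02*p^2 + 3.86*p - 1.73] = 10.04*p + 3.86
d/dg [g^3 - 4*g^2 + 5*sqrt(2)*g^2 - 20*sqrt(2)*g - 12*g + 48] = 3*g^2 - 8*g + 10*sqrt(2)*g - 20*sqrt(2) - 12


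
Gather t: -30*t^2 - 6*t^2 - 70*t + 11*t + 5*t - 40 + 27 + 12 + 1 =-36*t^2 - 54*t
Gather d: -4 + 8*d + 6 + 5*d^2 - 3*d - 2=5*d^2 + 5*d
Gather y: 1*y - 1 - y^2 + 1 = -y^2 + y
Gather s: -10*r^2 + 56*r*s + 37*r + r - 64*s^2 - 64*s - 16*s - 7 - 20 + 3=-10*r^2 + 38*r - 64*s^2 + s*(56*r - 80) - 24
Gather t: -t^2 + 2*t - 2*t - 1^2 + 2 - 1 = -t^2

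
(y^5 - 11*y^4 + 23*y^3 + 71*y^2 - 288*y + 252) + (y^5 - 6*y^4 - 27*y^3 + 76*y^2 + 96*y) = 2*y^5 - 17*y^4 - 4*y^3 + 147*y^2 - 192*y + 252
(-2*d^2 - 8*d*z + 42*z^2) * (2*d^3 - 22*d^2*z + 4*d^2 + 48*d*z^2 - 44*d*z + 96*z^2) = -4*d^5 + 28*d^4*z - 8*d^4 + 164*d^3*z^2 + 56*d^3*z - 1308*d^2*z^3 + 328*d^2*z^2 + 2016*d*z^4 - 2616*d*z^3 + 4032*z^4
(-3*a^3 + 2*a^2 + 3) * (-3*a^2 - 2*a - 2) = 9*a^5 + 2*a^3 - 13*a^2 - 6*a - 6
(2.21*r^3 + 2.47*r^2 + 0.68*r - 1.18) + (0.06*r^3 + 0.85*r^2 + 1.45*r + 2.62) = 2.27*r^3 + 3.32*r^2 + 2.13*r + 1.44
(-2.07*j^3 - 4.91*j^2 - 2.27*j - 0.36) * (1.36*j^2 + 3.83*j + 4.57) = -2.8152*j^5 - 14.6057*j^4 - 31.3524*j^3 - 31.6224*j^2 - 11.7527*j - 1.6452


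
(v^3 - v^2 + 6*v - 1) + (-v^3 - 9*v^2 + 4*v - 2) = -10*v^2 + 10*v - 3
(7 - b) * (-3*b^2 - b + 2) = 3*b^3 - 20*b^2 - 9*b + 14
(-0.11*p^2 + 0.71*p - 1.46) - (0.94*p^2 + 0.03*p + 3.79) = -1.05*p^2 + 0.68*p - 5.25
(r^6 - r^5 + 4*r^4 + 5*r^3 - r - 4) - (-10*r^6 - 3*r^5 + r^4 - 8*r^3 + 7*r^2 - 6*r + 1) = 11*r^6 + 2*r^5 + 3*r^4 + 13*r^3 - 7*r^2 + 5*r - 5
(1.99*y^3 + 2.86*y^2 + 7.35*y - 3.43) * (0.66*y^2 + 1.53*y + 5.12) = 1.3134*y^5 + 4.9323*y^4 + 19.4156*y^3 + 23.6249*y^2 + 32.3841*y - 17.5616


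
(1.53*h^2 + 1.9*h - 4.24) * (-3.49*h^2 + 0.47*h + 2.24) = -5.3397*h^4 - 5.9119*h^3 + 19.1178*h^2 + 2.2632*h - 9.4976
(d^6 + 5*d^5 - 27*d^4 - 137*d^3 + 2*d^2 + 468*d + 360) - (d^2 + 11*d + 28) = d^6 + 5*d^5 - 27*d^4 - 137*d^3 + d^2 + 457*d + 332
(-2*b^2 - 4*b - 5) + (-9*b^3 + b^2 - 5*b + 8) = -9*b^3 - b^2 - 9*b + 3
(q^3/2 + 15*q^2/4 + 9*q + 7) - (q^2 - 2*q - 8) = q^3/2 + 11*q^2/4 + 11*q + 15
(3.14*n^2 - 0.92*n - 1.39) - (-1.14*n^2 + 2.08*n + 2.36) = 4.28*n^2 - 3.0*n - 3.75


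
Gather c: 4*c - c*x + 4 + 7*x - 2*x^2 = c*(4 - x) - 2*x^2 + 7*x + 4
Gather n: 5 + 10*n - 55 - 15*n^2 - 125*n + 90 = -15*n^2 - 115*n + 40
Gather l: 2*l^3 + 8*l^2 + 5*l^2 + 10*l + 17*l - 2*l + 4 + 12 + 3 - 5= 2*l^3 + 13*l^2 + 25*l + 14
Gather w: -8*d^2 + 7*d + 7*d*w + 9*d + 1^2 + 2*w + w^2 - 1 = -8*d^2 + 16*d + w^2 + w*(7*d + 2)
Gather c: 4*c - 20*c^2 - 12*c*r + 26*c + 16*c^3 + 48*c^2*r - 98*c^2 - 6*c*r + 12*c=16*c^3 + c^2*(48*r - 118) + c*(42 - 18*r)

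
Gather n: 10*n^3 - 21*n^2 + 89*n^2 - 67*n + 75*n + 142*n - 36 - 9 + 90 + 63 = 10*n^3 + 68*n^2 + 150*n + 108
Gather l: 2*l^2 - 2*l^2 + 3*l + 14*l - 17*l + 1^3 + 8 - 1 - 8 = 0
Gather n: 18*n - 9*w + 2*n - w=20*n - 10*w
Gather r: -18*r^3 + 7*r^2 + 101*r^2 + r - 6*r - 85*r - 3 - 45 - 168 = -18*r^3 + 108*r^2 - 90*r - 216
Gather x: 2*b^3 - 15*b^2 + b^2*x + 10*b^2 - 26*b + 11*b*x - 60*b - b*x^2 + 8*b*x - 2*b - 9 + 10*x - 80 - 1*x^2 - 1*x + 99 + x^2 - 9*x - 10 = 2*b^3 - 5*b^2 - b*x^2 - 88*b + x*(b^2 + 19*b)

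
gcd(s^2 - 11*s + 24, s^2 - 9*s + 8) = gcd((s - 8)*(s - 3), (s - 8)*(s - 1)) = s - 8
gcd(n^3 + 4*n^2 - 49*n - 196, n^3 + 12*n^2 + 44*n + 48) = n + 4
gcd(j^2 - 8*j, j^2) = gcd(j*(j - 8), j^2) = j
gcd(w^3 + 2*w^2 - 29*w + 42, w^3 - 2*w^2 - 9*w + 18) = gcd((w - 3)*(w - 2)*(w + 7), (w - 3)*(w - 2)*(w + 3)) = w^2 - 5*w + 6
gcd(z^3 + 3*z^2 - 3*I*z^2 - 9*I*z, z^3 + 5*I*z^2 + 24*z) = z^2 - 3*I*z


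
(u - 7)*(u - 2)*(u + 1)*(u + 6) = u^4 - 2*u^3 - 43*u^2 + 44*u + 84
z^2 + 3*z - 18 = (z - 3)*(z + 6)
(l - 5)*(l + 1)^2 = l^3 - 3*l^2 - 9*l - 5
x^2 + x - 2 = (x - 1)*(x + 2)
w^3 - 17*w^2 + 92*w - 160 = (w - 8)*(w - 5)*(w - 4)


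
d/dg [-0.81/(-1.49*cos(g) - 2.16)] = 1.2069*sin(g)/(1.49*cos(g) + 2.16)^2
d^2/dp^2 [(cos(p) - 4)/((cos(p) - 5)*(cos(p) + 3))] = (14*(1 - cos(p)^2)^2 - cos(p)^5 - 112*cos(p)^3 + 290*cos(p)^2 - 207*cos(p) - 226)/((cos(p) - 5)^3*(cos(p) + 3)^3)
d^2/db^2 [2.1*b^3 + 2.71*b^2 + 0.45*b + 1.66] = 12.6*b + 5.42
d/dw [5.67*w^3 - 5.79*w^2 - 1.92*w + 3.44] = 17.01*w^2 - 11.58*w - 1.92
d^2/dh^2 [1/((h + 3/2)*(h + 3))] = 4*(4*(h + 3)^2 + 2*(h + 3)*(2*h + 3) + (2*h + 3)^2)/((h + 3)^3*(2*h + 3)^3)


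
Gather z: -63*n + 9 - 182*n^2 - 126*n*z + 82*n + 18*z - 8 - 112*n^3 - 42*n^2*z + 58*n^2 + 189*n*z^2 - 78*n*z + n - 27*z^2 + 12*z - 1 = -112*n^3 - 124*n^2 + 20*n + z^2*(189*n - 27) + z*(-42*n^2 - 204*n + 30)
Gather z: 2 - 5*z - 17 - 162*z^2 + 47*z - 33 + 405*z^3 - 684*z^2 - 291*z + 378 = 405*z^3 - 846*z^2 - 249*z + 330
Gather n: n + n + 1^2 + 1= 2*n + 2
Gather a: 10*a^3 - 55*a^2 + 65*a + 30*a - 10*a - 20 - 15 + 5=10*a^3 - 55*a^2 + 85*a - 30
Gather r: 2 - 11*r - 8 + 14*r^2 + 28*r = 14*r^2 + 17*r - 6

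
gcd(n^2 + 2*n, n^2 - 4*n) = n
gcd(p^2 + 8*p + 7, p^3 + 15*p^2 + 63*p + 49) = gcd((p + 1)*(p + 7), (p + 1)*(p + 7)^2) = p^2 + 8*p + 7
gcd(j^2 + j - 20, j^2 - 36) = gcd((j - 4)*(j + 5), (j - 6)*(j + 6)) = 1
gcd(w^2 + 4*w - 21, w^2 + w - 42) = w + 7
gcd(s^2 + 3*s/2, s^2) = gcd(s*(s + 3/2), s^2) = s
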